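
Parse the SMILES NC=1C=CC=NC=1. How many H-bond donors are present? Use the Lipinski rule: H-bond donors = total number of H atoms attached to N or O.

Donors: find every N or O and count the H atoms it carries.
  atom 1 (N): bond orders sum to 1 → 2 H
  atom 6 (N): bond orders sum to 3 → 0 H
Lipinski HBD = 2.

2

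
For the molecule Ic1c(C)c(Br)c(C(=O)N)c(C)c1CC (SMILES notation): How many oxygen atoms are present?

1

Scan the SMILES for O atoms (remember two-letter symbols like Cl and Br are single atoms).
Oxygen count: 1.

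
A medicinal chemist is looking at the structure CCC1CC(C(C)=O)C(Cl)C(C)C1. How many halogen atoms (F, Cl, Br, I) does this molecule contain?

1

Halogen atoms appear at heavy-atom position 10 (1×Cl).
Other groups present: 1 ketone.
Halogen count: 1.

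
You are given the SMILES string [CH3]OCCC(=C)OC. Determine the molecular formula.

C6H12O2

Walk through each heavy atom and fill implicit hydrogens from standard valence (C 4, N 3, O 2, S 2, halogen 1):
  atom 1: C with explicit H count 3
  atom 2: O, bond orders sum to 2 (valence 2) → 0 H
  atom 3: C, bond orders sum to 2 (valence 4) → 2 H
  atom 4: C, bond orders sum to 2 (valence 4) → 2 H
  atom 5: C, bond orders sum to 4 (valence 4) → 0 H
  atom 6: C, bond orders sum to 2 (valence 4) → 2 H
  atom 7: O, bond orders sum to 2 (valence 2) → 0 H
  atom 8: C, bond orders sum to 1 (valence 4) → 3 H
Totals → C:6, H:12, O:2.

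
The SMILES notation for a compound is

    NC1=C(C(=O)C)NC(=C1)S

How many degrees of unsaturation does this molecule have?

4

Degree of unsaturation = (number of rings) + (number of π bonds).
Ring closures in the SMILES: 1.
π bonds: 3 double bonds (each 1 DoU) → 3 DoU from unsaturation.
Total DoU = 1 + 3 = 4.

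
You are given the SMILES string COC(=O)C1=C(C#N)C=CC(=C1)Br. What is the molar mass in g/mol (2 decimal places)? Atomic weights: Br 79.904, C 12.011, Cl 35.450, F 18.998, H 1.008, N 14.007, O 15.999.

First, the molecular formula is C9H6BrNO2 (counting implicit H from valence).
  Br: 1 × 79.904 = 79.904
  C: 9 × 12.011 = 108.099
  H: 6 × 1.008 = 6.048
  N: 1 × 14.007 = 14.007
  O: 2 × 15.999 = 31.998
Sum: 1×79.904 + 9×12.011 + 6×1.008 + 1×14.007 + 2×15.999 = 240.056 → 240.06 g/mol.

240.06 g/mol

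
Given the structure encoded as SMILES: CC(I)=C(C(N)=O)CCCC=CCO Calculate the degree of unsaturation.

3

Molecular formula: C10H16INO2.
DoU = (2C + 2 + N − H − X) / 2, where X is the halogen count and O/S are ignored.
    = (2·10 + 2 + 1 − 16 − 1) / 2 = 6 / 2 = 3.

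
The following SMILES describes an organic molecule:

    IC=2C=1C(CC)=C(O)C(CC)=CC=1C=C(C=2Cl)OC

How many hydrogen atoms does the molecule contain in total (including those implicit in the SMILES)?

Walk through each heavy atom and fill implicit hydrogens from standard valence (C 4, N 3, O 2, S 2, halogen 1):
  atom 1: I (halogen, monovalent) → 0 H
  atom 2: C, bond orders sum to 4 (valence 4) → 0 H
  atom 3: C, bond orders sum to 4 (valence 4) → 0 H
  atom 4: C, bond orders sum to 4 (valence 4) → 0 H
  atom 5: C, bond orders sum to 2 (valence 4) → 2 H
  atom 6: C, bond orders sum to 1 (valence 4) → 3 H
  atom 7: C, bond orders sum to 4 (valence 4) → 0 H
  atom 8: O, bond orders sum to 1 (valence 2) → 1 H
  atom 9: C, bond orders sum to 4 (valence 4) → 0 H
  atom 10: C, bond orders sum to 2 (valence 4) → 2 H
  atom 11: C, bond orders sum to 1 (valence 4) → 3 H
  atom 12: C, bond orders sum to 3 (valence 4) → 1 H
  atom 13: C, bond orders sum to 4 (valence 4) → 0 H
  atom 14: C, bond orders sum to 3 (valence 4) → 1 H
  atom 15: C, bond orders sum to 4 (valence 4) → 0 H
  atom 16: C, bond orders sum to 4 (valence 4) → 0 H
  atom 17: Cl (halogen, monovalent) → 0 H
  atom 18: O, bond orders sum to 2 (valence 2) → 0 H
  atom 19: C, bond orders sum to 1 (valence 4) → 3 H
Total hydrogens: 16.

16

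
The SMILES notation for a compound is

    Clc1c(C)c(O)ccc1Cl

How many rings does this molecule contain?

1

In SMILES, each pair of matching ring-closure digits denotes one ring-closing bond; the number of such bonds equals the number of independent rings.
Ring-closure bonds here: 1.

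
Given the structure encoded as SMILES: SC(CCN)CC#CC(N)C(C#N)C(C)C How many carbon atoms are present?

12

Count every carbon token in the SMILES (each C, including those in ring-closure positions and inside branches).
Carbon count: 12.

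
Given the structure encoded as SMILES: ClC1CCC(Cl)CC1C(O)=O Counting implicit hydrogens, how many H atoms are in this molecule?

Walk through each heavy atom and fill implicit hydrogens from standard valence (C 4, N 3, O 2, S 2, halogen 1):
  atom 1: Cl (halogen, monovalent) → 0 H
  atom 2: C, bond orders sum to 3 (valence 4) → 1 H
  atom 3: C, bond orders sum to 2 (valence 4) → 2 H
  atom 4: C, bond orders sum to 2 (valence 4) → 2 H
  atom 5: C, bond orders sum to 3 (valence 4) → 1 H
  atom 6: Cl (halogen, monovalent) → 0 H
  atom 7: C, bond orders sum to 2 (valence 4) → 2 H
  atom 8: C, bond orders sum to 3 (valence 4) → 1 H
  atom 9: C, bond orders sum to 4 (valence 4) → 0 H
  atom 10: O, bond orders sum to 1 (valence 2) → 1 H
  atom 11: O, bond orders sum to 2 (valence 2) → 0 H
Total hydrogens: 10.

10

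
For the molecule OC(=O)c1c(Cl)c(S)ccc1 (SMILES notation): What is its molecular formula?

Walk through each heavy atom and fill implicit hydrogens from standard valence (C 4, N 3, O 2, S 2, halogen 1); for lowercase aromatic atoms, an aromatic c carries 1 H when it has two neighbours and 0 H with three, and aromatic n carries 0 H:
  atom 1: O, bond orders sum to 1 (valence 2) → 1 H
  atom 2: C, bond orders sum to 4 (valence 4) → 0 H
  atom 3: O, bond orders sum to 2 (valence 2) → 0 H
  atom 4: aromatic c, 3 neighbours → 0 H
  atom 5: aromatic c, 3 neighbours → 0 H
  atom 6: Cl (halogen, monovalent) → 0 H
  atom 7: aromatic c, 3 neighbours → 0 H
  atom 8: S, bond orders sum to 1 (valence 2) → 1 H
  atom 9: aromatic c, 2 neighbours → 1 H
  atom 10: aromatic c, 2 neighbours → 1 H
  atom 11: aromatic c, 2 neighbours → 1 H
Totals → C:7, H:5, Cl:1, O:2, S:1.
In Hill order: C7H5ClO2S.

C7H5ClO2S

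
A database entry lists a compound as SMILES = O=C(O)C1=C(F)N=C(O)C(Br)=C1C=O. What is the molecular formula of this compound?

Walk through each heavy atom and fill implicit hydrogens from standard valence (C 4, N 3, O 2, S 2, halogen 1):
  atom 1: O, bond orders sum to 2 (valence 2) → 0 H
  atom 2: C, bond orders sum to 4 (valence 4) → 0 H
  atom 3: O, bond orders sum to 1 (valence 2) → 1 H
  atom 4: C, bond orders sum to 4 (valence 4) → 0 H
  atom 5: C, bond orders sum to 4 (valence 4) → 0 H
  atom 6: F (halogen, monovalent) → 0 H
  atom 7: N, bond orders sum to 3 (valence 3) → 0 H
  atom 8: C, bond orders sum to 4 (valence 4) → 0 H
  atom 9: O, bond orders sum to 1 (valence 2) → 1 H
  atom 10: C, bond orders sum to 4 (valence 4) → 0 H
  atom 11: Br (halogen, monovalent) → 0 H
  atom 12: C, bond orders sum to 4 (valence 4) → 0 H
  atom 13: C, bond orders sum to 3 (valence 4) → 1 H
  atom 14: O, bond orders sum to 2 (valence 2) → 0 H
Totals → C:7, H:3, Br:1, F:1, N:1, O:4.

C7H3BrFNO4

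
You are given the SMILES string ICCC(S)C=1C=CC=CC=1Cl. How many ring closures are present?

In SMILES, each pair of matching ring-closure digits denotes one ring-closing bond; the number of such bonds equals the number of independent rings.
Ring-closure bonds here: 1.

1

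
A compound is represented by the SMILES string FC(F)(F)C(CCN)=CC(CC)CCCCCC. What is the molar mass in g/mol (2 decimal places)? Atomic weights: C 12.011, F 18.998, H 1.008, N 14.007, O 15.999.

First, the molecular formula is C14H26F3N (counting implicit H from valence).
  C: 14 × 12.011 = 168.154
  F: 3 × 18.998 = 56.994
  H: 26 × 1.008 = 26.208
  N: 1 × 14.007 = 14.007
Sum: 14×12.011 + 3×18.998 + 26×1.008 + 1×14.007 = 265.363 → 265.36 g/mol.

265.36 g/mol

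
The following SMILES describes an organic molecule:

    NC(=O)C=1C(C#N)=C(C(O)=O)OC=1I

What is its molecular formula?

C7H3IN2O4

Walk through each heavy atom and fill implicit hydrogens from standard valence (C 4, N 3, O 2, S 2, halogen 1):
  atom 1: N, bond orders sum to 1 (valence 3) → 2 H
  atom 2: C, bond orders sum to 4 (valence 4) → 0 H
  atom 3: O, bond orders sum to 2 (valence 2) → 0 H
  atom 4: C, bond orders sum to 4 (valence 4) → 0 H
  atom 5: C, bond orders sum to 4 (valence 4) → 0 H
  atom 6: C, bond orders sum to 4 (valence 4) → 0 H
  atom 7: N, bond orders sum to 3 (valence 3) → 0 H
  atom 8: C, bond orders sum to 4 (valence 4) → 0 H
  atom 9: C, bond orders sum to 4 (valence 4) → 0 H
  atom 10: O, bond orders sum to 1 (valence 2) → 1 H
  atom 11: O, bond orders sum to 2 (valence 2) → 0 H
  atom 12: O, bond orders sum to 2 (valence 2) → 0 H
  atom 13: C, bond orders sum to 4 (valence 4) → 0 H
  atom 14: I (halogen, monovalent) → 0 H
Totals → C:7, H:3, I:1, N:2, O:4.
In Hill order: C7H3IN2O4.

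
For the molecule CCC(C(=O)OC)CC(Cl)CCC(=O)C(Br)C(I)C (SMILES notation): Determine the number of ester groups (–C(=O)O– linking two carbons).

1

The ester motif appears at heavy-atom position 4 in the SMILES.
Other groups present: 1 ketone.
Ester count: 1.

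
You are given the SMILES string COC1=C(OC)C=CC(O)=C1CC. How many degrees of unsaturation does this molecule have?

4

Molecular formula: C10H14O3.
DoU = (2C + 2 + N − H − X) / 2, where X is the halogen count and O/S are ignored.
    = (2·10 + 2 + 0 − 14 − 0) / 2 = 8 / 2 = 4.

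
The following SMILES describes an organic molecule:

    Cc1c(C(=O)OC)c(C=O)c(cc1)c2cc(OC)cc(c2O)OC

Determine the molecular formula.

C18H18O6

Walk through each heavy atom and fill implicit hydrogens from standard valence (C 4, N 3, O 2, S 2, halogen 1); for lowercase aromatic atoms, an aromatic c carries 1 H when it has two neighbours and 0 H with three, and aromatic n carries 0 H:
  atom 1: C, bond orders sum to 1 (valence 4) → 3 H
  atom 2: aromatic c, 3 neighbours → 0 H
  atom 3: aromatic c, 3 neighbours → 0 H
  atom 4: C, bond orders sum to 4 (valence 4) → 0 H
  atom 5: O, bond orders sum to 2 (valence 2) → 0 H
  atom 6: O, bond orders sum to 2 (valence 2) → 0 H
  atom 7: C, bond orders sum to 1 (valence 4) → 3 H
  atom 8: aromatic c, 3 neighbours → 0 H
  atom 9: C, bond orders sum to 3 (valence 4) → 1 H
  atom 10: O, bond orders sum to 2 (valence 2) → 0 H
  atom 11: aromatic c, 3 neighbours → 0 H
  atom 12: aromatic c, 2 neighbours → 1 H
  atom 13: aromatic c, 2 neighbours → 1 H
  atom 14: aromatic c, 3 neighbours → 0 H
  atom 15: aromatic c, 2 neighbours → 1 H
  atom 16: aromatic c, 3 neighbours → 0 H
  atom 17: O, bond orders sum to 2 (valence 2) → 0 H
  atom 18: C, bond orders sum to 1 (valence 4) → 3 H
  atom 19: aromatic c, 2 neighbours → 1 H
  atom 20: aromatic c, 3 neighbours → 0 H
  atom 21: aromatic c, 3 neighbours → 0 H
  atom 22: O, bond orders sum to 1 (valence 2) → 1 H
  atom 23: O, bond orders sum to 2 (valence 2) → 0 H
  atom 24: C, bond orders sum to 1 (valence 4) → 3 H
Totals → C:18, H:18, O:6.
In Hill order: C18H18O6.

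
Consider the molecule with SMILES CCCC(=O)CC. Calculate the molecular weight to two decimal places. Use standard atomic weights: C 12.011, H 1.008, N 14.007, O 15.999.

100.16 g/mol

First, the molecular formula is C6H12O (counting implicit H from valence).
  C: 6 × 12.011 = 72.066
  H: 12 × 1.008 = 12.096
  O: 1 × 15.999 = 15.999
Sum: 6×12.011 + 12×1.008 + 1×15.999 = 100.161 → 100.16 g/mol.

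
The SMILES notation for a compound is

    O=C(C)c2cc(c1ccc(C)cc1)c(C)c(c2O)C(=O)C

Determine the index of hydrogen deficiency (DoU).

10

Molecular formula: C18H18O3.
DoU = (2C + 2 + N − H − X) / 2, where X is the halogen count and O/S are ignored.
    = (2·18 + 2 + 0 − 18 − 0) / 2 = 20 / 2 = 10.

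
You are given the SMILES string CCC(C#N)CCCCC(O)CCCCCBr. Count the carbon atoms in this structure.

Count every carbon token in the SMILES (each C, including those in ring-closure positions and inside branches).
Carbon count: 14.

14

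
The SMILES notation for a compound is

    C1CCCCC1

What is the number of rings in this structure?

In SMILES, each pair of matching ring-closure digits denotes one ring-closing bond; the number of such bonds equals the number of independent rings.
Ring-closure bonds here: 1.

1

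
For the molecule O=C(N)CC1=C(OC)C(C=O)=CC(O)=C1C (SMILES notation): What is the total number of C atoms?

11

Count every carbon token in the SMILES (each C, including those in ring-closure positions and inside branches).
Carbon count: 11.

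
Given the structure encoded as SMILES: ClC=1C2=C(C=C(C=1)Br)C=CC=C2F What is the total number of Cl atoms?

Scan the SMILES for Cl atoms (remember two-letter symbols like Cl and Br are single atoms).
Chlorine count: 1.

1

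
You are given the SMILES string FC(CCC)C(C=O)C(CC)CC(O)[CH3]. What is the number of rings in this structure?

In SMILES, each pair of matching ring-closure digits denotes one ring-closing bond; the number of such bonds equals the number of independent rings.
Ring-closure bonds here: 0.

0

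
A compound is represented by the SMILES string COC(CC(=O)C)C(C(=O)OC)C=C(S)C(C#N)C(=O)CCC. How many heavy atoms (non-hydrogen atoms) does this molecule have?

23

Every atom symbol written in the SMILES (organic subset) is one heavy atom; implicit H are not written.
Heavy atoms by element → C:16, N:1, O:5, S:1.
Total: 23.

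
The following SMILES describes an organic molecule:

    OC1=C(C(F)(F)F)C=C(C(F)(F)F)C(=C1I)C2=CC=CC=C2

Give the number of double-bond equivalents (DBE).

8

Degree of unsaturation = (number of rings) + (number of π bonds).
Ring closures in the SMILES: 2.
π bonds: 6 double bonds (each 1 DoU) → 6 DoU from unsaturation.
Total DoU = 2 + 6 = 8.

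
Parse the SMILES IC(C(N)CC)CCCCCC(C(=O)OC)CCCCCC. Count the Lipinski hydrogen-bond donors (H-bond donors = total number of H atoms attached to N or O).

Donors: find every N or O and count the H atoms it carries.
  atom 4 (N): bond orders sum to 1 → 2 H
  atom 14 (O): bond orders sum to 2 → 0 H
  atom 15 (O): bond orders sum to 2 → 0 H
Lipinski HBD = 2.

2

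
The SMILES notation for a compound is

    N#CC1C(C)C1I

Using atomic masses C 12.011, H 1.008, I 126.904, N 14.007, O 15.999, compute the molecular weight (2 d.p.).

First, the molecular formula is C5H6IN (counting implicit H from valence).
  C: 5 × 12.011 = 60.055
  H: 6 × 1.008 = 6.048
  I: 1 × 126.904 = 126.904
  N: 1 × 14.007 = 14.007
Sum: 5×12.011 + 6×1.008 + 1×126.904 + 1×14.007 = 207.014 → 207.01 g/mol.

207.01 g/mol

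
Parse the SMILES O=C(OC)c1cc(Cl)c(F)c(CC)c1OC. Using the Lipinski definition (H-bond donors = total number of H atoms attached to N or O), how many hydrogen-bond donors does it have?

Donors: find every N or O and count the H atoms it carries.
  atom 1 (O): bond orders sum to 2 → 0 H
  atom 3 (O): bond orders sum to 2 → 0 H
  atom 15 (O): bond orders sum to 2 → 0 H
Lipinski HBD = 0.

0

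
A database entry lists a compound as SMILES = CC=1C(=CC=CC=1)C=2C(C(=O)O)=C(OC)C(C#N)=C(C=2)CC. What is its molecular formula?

Walk through each heavy atom and fill implicit hydrogens from standard valence (C 4, N 3, O 2, S 2, halogen 1):
  atom 1: C, bond orders sum to 1 (valence 4) → 3 H
  atom 2: C, bond orders sum to 4 (valence 4) → 0 H
  atom 3: C, bond orders sum to 4 (valence 4) → 0 H
  atom 4: C, bond orders sum to 3 (valence 4) → 1 H
  atom 5: C, bond orders sum to 3 (valence 4) → 1 H
  atom 6: C, bond orders sum to 3 (valence 4) → 1 H
  atom 7: C, bond orders sum to 3 (valence 4) → 1 H
  atom 8: C, bond orders sum to 4 (valence 4) → 0 H
  atom 9: C, bond orders sum to 4 (valence 4) → 0 H
  atom 10: C, bond orders sum to 4 (valence 4) → 0 H
  atom 11: O, bond orders sum to 2 (valence 2) → 0 H
  atom 12: O, bond orders sum to 1 (valence 2) → 1 H
  atom 13: C, bond orders sum to 4 (valence 4) → 0 H
  atom 14: O, bond orders sum to 2 (valence 2) → 0 H
  atom 15: C, bond orders sum to 1 (valence 4) → 3 H
  atom 16: C, bond orders sum to 4 (valence 4) → 0 H
  atom 17: C, bond orders sum to 4 (valence 4) → 0 H
  atom 18: N, bond orders sum to 3 (valence 3) → 0 H
  atom 19: C, bond orders sum to 4 (valence 4) → 0 H
  atom 20: C, bond orders sum to 3 (valence 4) → 1 H
  atom 21: C, bond orders sum to 2 (valence 4) → 2 H
  atom 22: C, bond orders sum to 1 (valence 4) → 3 H
Totals → C:18, H:17, N:1, O:3.

C18H17NO3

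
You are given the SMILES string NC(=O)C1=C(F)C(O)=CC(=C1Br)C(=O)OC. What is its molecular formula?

C9H7BrFNO4

Walk through each heavy atom and fill implicit hydrogens from standard valence (C 4, N 3, O 2, S 2, halogen 1):
  atom 1: N, bond orders sum to 1 (valence 3) → 2 H
  atom 2: C, bond orders sum to 4 (valence 4) → 0 H
  atom 3: O, bond orders sum to 2 (valence 2) → 0 H
  atom 4: C, bond orders sum to 4 (valence 4) → 0 H
  atom 5: C, bond orders sum to 4 (valence 4) → 0 H
  atom 6: F (halogen, monovalent) → 0 H
  atom 7: C, bond orders sum to 4 (valence 4) → 0 H
  atom 8: O, bond orders sum to 1 (valence 2) → 1 H
  atom 9: C, bond orders sum to 3 (valence 4) → 1 H
  atom 10: C, bond orders sum to 4 (valence 4) → 0 H
  atom 11: C, bond orders sum to 4 (valence 4) → 0 H
  atom 12: Br (halogen, monovalent) → 0 H
  atom 13: C, bond orders sum to 4 (valence 4) → 0 H
  atom 14: O, bond orders sum to 2 (valence 2) → 0 H
  atom 15: O, bond orders sum to 2 (valence 2) → 0 H
  atom 16: C, bond orders sum to 1 (valence 4) → 3 H
Totals → C:9, H:7, Br:1, F:1, N:1, O:4.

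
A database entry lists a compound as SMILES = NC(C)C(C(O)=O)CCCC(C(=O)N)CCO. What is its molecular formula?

Walk through each heavy atom and fill implicit hydrogens from standard valence (C 4, N 3, O 2, S 2, halogen 1):
  atom 1: N, bond orders sum to 1 (valence 3) → 2 H
  atom 2: C, bond orders sum to 3 (valence 4) → 1 H
  atom 3: C, bond orders sum to 1 (valence 4) → 3 H
  atom 4: C, bond orders sum to 3 (valence 4) → 1 H
  atom 5: C, bond orders sum to 4 (valence 4) → 0 H
  atom 6: O, bond orders sum to 1 (valence 2) → 1 H
  atom 7: O, bond orders sum to 2 (valence 2) → 0 H
  atom 8: C, bond orders sum to 2 (valence 4) → 2 H
  atom 9: C, bond orders sum to 2 (valence 4) → 2 H
  atom 10: C, bond orders sum to 2 (valence 4) → 2 H
  atom 11: C, bond orders sum to 3 (valence 4) → 1 H
  atom 12: C, bond orders sum to 4 (valence 4) → 0 H
  atom 13: O, bond orders sum to 2 (valence 2) → 0 H
  atom 14: N, bond orders sum to 1 (valence 3) → 2 H
  atom 15: C, bond orders sum to 2 (valence 4) → 2 H
  atom 16: C, bond orders sum to 2 (valence 4) → 2 H
  atom 17: O, bond orders sum to 1 (valence 2) → 1 H
Totals → C:11, H:22, N:2, O:4.

C11H22N2O4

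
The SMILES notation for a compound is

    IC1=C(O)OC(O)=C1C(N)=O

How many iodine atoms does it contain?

1

Scan the SMILES for I atoms (remember two-letter symbols like Cl and Br are single atoms).
Iodine count: 1.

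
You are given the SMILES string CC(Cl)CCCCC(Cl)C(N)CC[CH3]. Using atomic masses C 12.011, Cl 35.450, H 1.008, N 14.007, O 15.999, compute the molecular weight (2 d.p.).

240.21 g/mol

First, the molecular formula is C11H23Cl2N (counting implicit H from valence).
  C: 11 × 12.011 = 132.121
  Cl: 2 × 35.450 = 70.900
  H: 23 × 1.008 = 23.184
  N: 1 × 14.007 = 14.007
Sum: 11×12.011 + 2×35.450 + 23×1.008 + 1×14.007 = 240.212 → 240.21 g/mol.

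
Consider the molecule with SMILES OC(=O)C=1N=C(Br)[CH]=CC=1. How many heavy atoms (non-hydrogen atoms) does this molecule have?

Every atom symbol written in the SMILES (organic subset) is one heavy atom; implicit H are not written.
Heavy atoms by element → Br:1, C:6, N:1, O:2.
Total: 10.

10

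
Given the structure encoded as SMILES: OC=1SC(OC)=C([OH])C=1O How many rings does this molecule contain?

1

In SMILES, each pair of matching ring-closure digits denotes one ring-closing bond; the number of such bonds equals the number of independent rings.
Ring-closure bonds here: 1.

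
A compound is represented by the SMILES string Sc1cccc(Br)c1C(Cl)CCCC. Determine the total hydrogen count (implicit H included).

Walk through each heavy atom and fill implicit hydrogens from standard valence (C 4, N 3, O 2, S 2, halogen 1); for lowercase aromatic atoms, an aromatic c carries 1 H when it has two neighbours and 0 H with three, and aromatic n carries 0 H:
  atom 1: S, bond orders sum to 1 (valence 2) → 1 H
  atom 2: aromatic c, 3 neighbours → 0 H
  atom 3: aromatic c, 2 neighbours → 1 H
  atom 4: aromatic c, 2 neighbours → 1 H
  atom 5: aromatic c, 2 neighbours → 1 H
  atom 6: aromatic c, 3 neighbours → 0 H
  atom 7: Br (halogen, monovalent) → 0 H
  atom 8: aromatic c, 3 neighbours → 0 H
  atom 9: C, bond orders sum to 3 (valence 4) → 1 H
  atom 10: Cl (halogen, monovalent) → 0 H
  atom 11: C, bond orders sum to 2 (valence 4) → 2 H
  atom 12: C, bond orders sum to 2 (valence 4) → 2 H
  atom 13: C, bond orders sum to 2 (valence 4) → 2 H
  atom 14: C, bond orders sum to 1 (valence 4) → 3 H
Total hydrogens: 14.

14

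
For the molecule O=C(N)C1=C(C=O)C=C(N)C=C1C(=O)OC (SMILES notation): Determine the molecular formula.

Walk through each heavy atom and fill implicit hydrogens from standard valence (C 4, N 3, O 2, S 2, halogen 1):
  atom 1: O, bond orders sum to 2 (valence 2) → 0 H
  atom 2: C, bond orders sum to 4 (valence 4) → 0 H
  atom 3: N, bond orders sum to 1 (valence 3) → 2 H
  atom 4: C, bond orders sum to 4 (valence 4) → 0 H
  atom 5: C, bond orders sum to 4 (valence 4) → 0 H
  atom 6: C, bond orders sum to 3 (valence 4) → 1 H
  atom 7: O, bond orders sum to 2 (valence 2) → 0 H
  atom 8: C, bond orders sum to 3 (valence 4) → 1 H
  atom 9: C, bond orders sum to 4 (valence 4) → 0 H
  atom 10: N, bond orders sum to 1 (valence 3) → 2 H
  atom 11: C, bond orders sum to 3 (valence 4) → 1 H
  atom 12: C, bond orders sum to 4 (valence 4) → 0 H
  atom 13: C, bond orders sum to 4 (valence 4) → 0 H
  atom 14: O, bond orders sum to 2 (valence 2) → 0 H
  atom 15: O, bond orders sum to 2 (valence 2) → 0 H
  atom 16: C, bond orders sum to 1 (valence 4) → 3 H
Totals → C:10, H:10, N:2, O:4.

C10H10N2O4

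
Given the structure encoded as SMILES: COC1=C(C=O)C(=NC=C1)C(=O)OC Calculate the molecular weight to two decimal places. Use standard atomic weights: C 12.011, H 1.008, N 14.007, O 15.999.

195.17 g/mol

First, the molecular formula is C9H9NO4 (counting implicit H from valence).
  C: 9 × 12.011 = 108.099
  H: 9 × 1.008 = 9.072
  N: 1 × 14.007 = 14.007
  O: 4 × 15.999 = 63.996
Sum: 9×12.011 + 9×1.008 + 1×14.007 + 4×15.999 = 195.174 → 195.17 g/mol.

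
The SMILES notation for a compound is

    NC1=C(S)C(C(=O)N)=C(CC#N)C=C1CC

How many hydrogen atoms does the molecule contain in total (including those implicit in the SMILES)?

13

Walk through each heavy atom and fill implicit hydrogens from standard valence (C 4, N 3, O 2, S 2, halogen 1):
  atom 1: N, bond orders sum to 1 (valence 3) → 2 H
  atom 2: C, bond orders sum to 4 (valence 4) → 0 H
  atom 3: C, bond orders sum to 4 (valence 4) → 0 H
  atom 4: S, bond orders sum to 1 (valence 2) → 1 H
  atom 5: C, bond orders sum to 4 (valence 4) → 0 H
  atom 6: C, bond orders sum to 4 (valence 4) → 0 H
  atom 7: O, bond orders sum to 2 (valence 2) → 0 H
  atom 8: N, bond orders sum to 1 (valence 3) → 2 H
  atom 9: C, bond orders sum to 4 (valence 4) → 0 H
  atom 10: C, bond orders sum to 2 (valence 4) → 2 H
  atom 11: C, bond orders sum to 4 (valence 4) → 0 H
  atom 12: N, bond orders sum to 3 (valence 3) → 0 H
  atom 13: C, bond orders sum to 3 (valence 4) → 1 H
  atom 14: C, bond orders sum to 4 (valence 4) → 0 H
  atom 15: C, bond orders sum to 2 (valence 4) → 2 H
  atom 16: C, bond orders sum to 1 (valence 4) → 3 H
Total hydrogens: 13.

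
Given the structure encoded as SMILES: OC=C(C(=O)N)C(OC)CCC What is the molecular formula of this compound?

C8H15NO3

Walk through each heavy atom and fill implicit hydrogens from standard valence (C 4, N 3, O 2, S 2, halogen 1):
  atom 1: O, bond orders sum to 1 (valence 2) → 1 H
  atom 2: C, bond orders sum to 3 (valence 4) → 1 H
  atom 3: C, bond orders sum to 4 (valence 4) → 0 H
  atom 4: C, bond orders sum to 4 (valence 4) → 0 H
  atom 5: O, bond orders sum to 2 (valence 2) → 0 H
  atom 6: N, bond orders sum to 1 (valence 3) → 2 H
  atom 7: C, bond orders sum to 3 (valence 4) → 1 H
  atom 8: O, bond orders sum to 2 (valence 2) → 0 H
  atom 9: C, bond orders sum to 1 (valence 4) → 3 H
  atom 10: C, bond orders sum to 2 (valence 4) → 2 H
  atom 11: C, bond orders sum to 2 (valence 4) → 2 H
  atom 12: C, bond orders sum to 1 (valence 4) → 3 H
Totals → C:8, H:15, N:1, O:3.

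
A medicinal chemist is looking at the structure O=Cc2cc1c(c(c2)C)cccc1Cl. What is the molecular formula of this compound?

C12H9ClO

Walk through each heavy atom and fill implicit hydrogens from standard valence (C 4, N 3, O 2, S 2, halogen 1); for lowercase aromatic atoms, an aromatic c carries 1 H when it has two neighbours and 0 H with three, and aromatic n carries 0 H:
  atom 1: O, bond orders sum to 2 (valence 2) → 0 H
  atom 2: C, bond orders sum to 3 (valence 4) → 1 H
  atom 3: aromatic c, 3 neighbours → 0 H
  atom 4: aromatic c, 2 neighbours → 1 H
  atom 5: aromatic c, 3 neighbours → 0 H
  atom 6: aromatic c, 3 neighbours → 0 H
  atom 7: aromatic c, 3 neighbours → 0 H
  atom 8: aromatic c, 2 neighbours → 1 H
  atom 9: C, bond orders sum to 1 (valence 4) → 3 H
  atom 10: aromatic c, 2 neighbours → 1 H
  atom 11: aromatic c, 2 neighbours → 1 H
  atom 12: aromatic c, 2 neighbours → 1 H
  atom 13: aromatic c, 3 neighbours → 0 H
  atom 14: Cl (halogen, monovalent) → 0 H
Totals → C:12, H:9, Cl:1, O:1.
In Hill order: C12H9ClO.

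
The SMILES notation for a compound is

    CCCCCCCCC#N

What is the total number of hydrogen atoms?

17

Walk through each heavy atom and fill implicit hydrogens from standard valence (C 4, N 3, O 2, S 2, halogen 1):
  atom 1: C, bond orders sum to 1 (valence 4) → 3 H
  atom 2: C, bond orders sum to 2 (valence 4) → 2 H
  atom 3: C, bond orders sum to 2 (valence 4) → 2 H
  atom 4: C, bond orders sum to 2 (valence 4) → 2 H
  atom 5: C, bond orders sum to 2 (valence 4) → 2 H
  atom 6: C, bond orders sum to 2 (valence 4) → 2 H
  atom 7: C, bond orders sum to 2 (valence 4) → 2 H
  atom 8: C, bond orders sum to 2 (valence 4) → 2 H
  atom 9: C, bond orders sum to 4 (valence 4) → 0 H
  atom 10: N, bond orders sum to 3 (valence 3) → 0 H
Total hydrogens: 17.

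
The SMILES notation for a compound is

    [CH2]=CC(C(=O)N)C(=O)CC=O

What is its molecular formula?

C7H9NO3

Walk through each heavy atom and fill implicit hydrogens from standard valence (C 4, N 3, O 2, S 2, halogen 1):
  atom 1: C with explicit H count 2
  atom 2: C, bond orders sum to 3 (valence 4) → 1 H
  atom 3: C, bond orders sum to 3 (valence 4) → 1 H
  atom 4: C, bond orders sum to 4 (valence 4) → 0 H
  atom 5: O, bond orders sum to 2 (valence 2) → 0 H
  atom 6: N, bond orders sum to 1 (valence 3) → 2 H
  atom 7: C, bond orders sum to 4 (valence 4) → 0 H
  atom 8: O, bond orders sum to 2 (valence 2) → 0 H
  atom 9: C, bond orders sum to 2 (valence 4) → 2 H
  atom 10: C, bond orders sum to 3 (valence 4) → 1 H
  atom 11: O, bond orders sum to 2 (valence 2) → 0 H
Totals → C:7, H:9, N:1, O:3.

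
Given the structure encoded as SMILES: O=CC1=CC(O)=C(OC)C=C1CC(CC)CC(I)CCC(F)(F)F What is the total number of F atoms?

3

Scan the SMILES for F atoms (remember two-letter symbols like Cl and Br are single atoms).
Fluorine count: 3.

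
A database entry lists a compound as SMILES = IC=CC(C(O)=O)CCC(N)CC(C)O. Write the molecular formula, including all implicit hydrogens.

C10H18INO3

Walk through each heavy atom and fill implicit hydrogens from standard valence (C 4, N 3, O 2, S 2, halogen 1):
  atom 1: I (halogen, monovalent) → 0 H
  atom 2: C, bond orders sum to 3 (valence 4) → 1 H
  atom 3: C, bond orders sum to 3 (valence 4) → 1 H
  atom 4: C, bond orders sum to 3 (valence 4) → 1 H
  atom 5: C, bond orders sum to 4 (valence 4) → 0 H
  atom 6: O, bond orders sum to 1 (valence 2) → 1 H
  atom 7: O, bond orders sum to 2 (valence 2) → 0 H
  atom 8: C, bond orders sum to 2 (valence 4) → 2 H
  atom 9: C, bond orders sum to 2 (valence 4) → 2 H
  atom 10: C, bond orders sum to 3 (valence 4) → 1 H
  atom 11: N, bond orders sum to 1 (valence 3) → 2 H
  atom 12: C, bond orders sum to 2 (valence 4) → 2 H
  atom 13: C, bond orders sum to 3 (valence 4) → 1 H
  atom 14: C, bond orders sum to 1 (valence 4) → 3 H
  atom 15: O, bond orders sum to 1 (valence 2) → 1 H
Totals → C:10, H:18, I:1, N:1, O:3.
In Hill order: C10H18INO3.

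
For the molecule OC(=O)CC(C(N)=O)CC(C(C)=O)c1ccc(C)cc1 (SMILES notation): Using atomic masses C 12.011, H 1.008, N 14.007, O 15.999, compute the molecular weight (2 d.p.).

First, the molecular formula is C15H19NO4 (counting implicit H from valence).
  C: 15 × 12.011 = 180.165
  H: 19 × 1.008 = 19.152
  N: 1 × 14.007 = 14.007
  O: 4 × 15.999 = 63.996
Sum: 15×12.011 + 19×1.008 + 1×14.007 + 4×15.999 = 277.320 → 277.32 g/mol.

277.32 g/mol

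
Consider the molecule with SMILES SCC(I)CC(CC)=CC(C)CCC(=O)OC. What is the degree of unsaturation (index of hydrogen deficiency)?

Degree of unsaturation = (number of rings) + (number of π bonds).
Ring closures in the SMILES: 0.
π bonds: 2 double bonds (each 1 DoU) → 2 DoU from unsaturation.
Total DoU = 0 + 2 = 2.

2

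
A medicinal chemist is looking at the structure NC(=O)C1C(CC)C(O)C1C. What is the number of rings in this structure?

In SMILES, each pair of matching ring-closure digits denotes one ring-closing bond; the number of such bonds equals the number of independent rings.
Ring-closure bonds here: 1.

1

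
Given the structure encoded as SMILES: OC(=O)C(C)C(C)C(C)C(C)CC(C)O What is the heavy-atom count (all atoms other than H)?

Every atom symbol written in the SMILES (organic subset) is one heavy atom; implicit H are not written.
Heavy atoms by element → C:12, O:3.
Total: 15.

15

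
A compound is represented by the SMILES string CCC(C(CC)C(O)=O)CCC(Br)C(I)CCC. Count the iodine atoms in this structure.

Scan the SMILES for I atoms (remember two-letter symbols like Cl and Br are single atoms).
Iodine count: 1.

1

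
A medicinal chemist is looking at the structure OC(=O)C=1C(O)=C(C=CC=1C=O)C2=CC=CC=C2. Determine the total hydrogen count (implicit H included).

Walk through each heavy atom and fill implicit hydrogens from standard valence (C 4, N 3, O 2, S 2, halogen 1):
  atom 1: O, bond orders sum to 1 (valence 2) → 1 H
  atom 2: C, bond orders sum to 4 (valence 4) → 0 H
  atom 3: O, bond orders sum to 2 (valence 2) → 0 H
  atom 4: C, bond orders sum to 4 (valence 4) → 0 H
  atom 5: C, bond orders sum to 4 (valence 4) → 0 H
  atom 6: O, bond orders sum to 1 (valence 2) → 1 H
  atom 7: C, bond orders sum to 4 (valence 4) → 0 H
  atom 8: C, bond orders sum to 3 (valence 4) → 1 H
  atom 9: C, bond orders sum to 3 (valence 4) → 1 H
  atom 10: C, bond orders sum to 4 (valence 4) → 0 H
  atom 11: C, bond orders sum to 3 (valence 4) → 1 H
  atom 12: O, bond orders sum to 2 (valence 2) → 0 H
  atom 13: C, bond orders sum to 4 (valence 4) → 0 H
  atom 14: C, bond orders sum to 3 (valence 4) → 1 H
  atom 15: C, bond orders sum to 3 (valence 4) → 1 H
  atom 16: C, bond orders sum to 3 (valence 4) → 1 H
  atom 17: C, bond orders sum to 3 (valence 4) → 1 H
  atom 18: C, bond orders sum to 3 (valence 4) → 1 H
Total hydrogens: 10.

10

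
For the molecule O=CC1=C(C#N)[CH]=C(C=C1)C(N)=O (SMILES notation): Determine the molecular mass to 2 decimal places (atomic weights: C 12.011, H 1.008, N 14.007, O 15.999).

First, the molecular formula is C9H6N2O2 (counting implicit H from valence).
  C: 9 × 12.011 = 108.099
  H: 6 × 1.008 = 6.048
  N: 2 × 14.007 = 28.014
  O: 2 × 15.999 = 31.998
Sum: 9×12.011 + 6×1.008 + 2×14.007 + 2×15.999 = 174.159 → 174.16 g/mol.

174.16 g/mol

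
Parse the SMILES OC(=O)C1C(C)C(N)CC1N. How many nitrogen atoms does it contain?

Scan the SMILES for N atoms (remember two-letter symbols like Cl and Br are single atoms).
Nitrogen count: 2.

2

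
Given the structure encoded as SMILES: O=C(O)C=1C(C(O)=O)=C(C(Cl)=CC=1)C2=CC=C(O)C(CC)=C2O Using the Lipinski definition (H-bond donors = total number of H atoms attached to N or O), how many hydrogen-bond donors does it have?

Donors: find every N or O and count the H atoms it carries.
  atom 1 (O): bond orders sum to 2 → 0 H
  atom 3 (O): bond orders sum to 1 → 1 H
  atom 7 (O): bond orders sum to 1 → 1 H
  atom 8 (O): bond orders sum to 2 → 0 H
  atom 18 (O): bond orders sum to 1 → 1 H
  atom 23 (O): bond orders sum to 1 → 1 H
Lipinski HBD = 4.

4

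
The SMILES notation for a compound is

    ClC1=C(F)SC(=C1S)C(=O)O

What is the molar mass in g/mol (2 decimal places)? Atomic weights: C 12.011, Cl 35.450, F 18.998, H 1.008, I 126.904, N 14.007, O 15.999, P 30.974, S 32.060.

212.64 g/mol

First, the molecular formula is C5H2ClFO2S2 (counting implicit H from valence).
  C: 5 × 12.011 = 60.055
  Cl: 1 × 35.450 = 35.450
  F: 1 × 18.998 = 18.998
  H: 2 × 1.008 = 2.016
  O: 2 × 15.999 = 31.998
  S: 2 × 32.060 = 64.120
Sum: 5×12.011 + 1×35.450 + 1×18.998 + 2×1.008 + 2×15.999 + 2×32.060 = 212.637 → 212.64 g/mol.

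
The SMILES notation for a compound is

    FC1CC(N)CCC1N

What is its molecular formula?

Walk through each heavy atom and fill implicit hydrogens from standard valence (C 4, N 3, O 2, S 2, halogen 1):
  atom 1: F (halogen, monovalent) → 0 H
  atom 2: C, bond orders sum to 3 (valence 4) → 1 H
  atom 3: C, bond orders sum to 2 (valence 4) → 2 H
  atom 4: C, bond orders sum to 3 (valence 4) → 1 H
  atom 5: N, bond orders sum to 1 (valence 3) → 2 H
  atom 6: C, bond orders sum to 2 (valence 4) → 2 H
  atom 7: C, bond orders sum to 2 (valence 4) → 2 H
  atom 8: C, bond orders sum to 3 (valence 4) → 1 H
  atom 9: N, bond orders sum to 1 (valence 3) → 2 H
Totals → C:6, H:13, F:1, N:2.

C6H13FN2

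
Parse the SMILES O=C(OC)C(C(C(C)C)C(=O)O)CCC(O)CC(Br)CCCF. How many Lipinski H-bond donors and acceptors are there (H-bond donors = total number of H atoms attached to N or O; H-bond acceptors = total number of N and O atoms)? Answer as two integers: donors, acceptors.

2, 5

Donors: find every N or O and count the H atoms it carries.
  atom 1 (O): bond orders sum to 2 → 0 H
  atom 3 (O): bond orders sum to 2 → 0 H
  atom 11 (O): bond orders sum to 2 → 0 H
  atom 12 (O): bond orders sum to 1 → 1 H
  atom 16 (O): bond orders sum to 1 → 1 H
Lipinski HBD = 2.
Acceptors: N atoms = 0, O atoms = 5 → HBA = 5.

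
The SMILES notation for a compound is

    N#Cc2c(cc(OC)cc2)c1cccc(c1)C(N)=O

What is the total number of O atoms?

2

Scan the SMILES for O atoms (remember two-letter symbols like Cl and Br are single atoms).
Oxygen count: 2.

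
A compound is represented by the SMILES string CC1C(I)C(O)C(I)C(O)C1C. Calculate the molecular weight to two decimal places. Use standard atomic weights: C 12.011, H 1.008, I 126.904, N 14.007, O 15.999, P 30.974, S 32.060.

First, the molecular formula is C8H14I2O2 (counting implicit H from valence).
  C: 8 × 12.011 = 96.088
  H: 14 × 1.008 = 14.112
  I: 2 × 126.904 = 253.808
  O: 2 × 15.999 = 31.998
Sum: 8×12.011 + 14×1.008 + 2×126.904 + 2×15.999 = 396.006 → 396.01 g/mol.

396.01 g/mol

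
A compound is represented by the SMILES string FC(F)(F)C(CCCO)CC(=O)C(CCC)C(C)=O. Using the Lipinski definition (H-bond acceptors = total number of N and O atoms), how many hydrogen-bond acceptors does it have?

3

N atoms: 0; O atoms: 3.
Lipinski HBA = 0 + 3 = 3.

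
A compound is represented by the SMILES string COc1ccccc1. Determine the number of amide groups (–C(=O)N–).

0

Scan the SMILES for the amide motif — none present.
Groups that are present: 1 ether.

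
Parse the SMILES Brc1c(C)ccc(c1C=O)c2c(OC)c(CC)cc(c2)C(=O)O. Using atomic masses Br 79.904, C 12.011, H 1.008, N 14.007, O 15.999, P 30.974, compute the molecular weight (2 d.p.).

First, the molecular formula is C18H17BrO4 (counting implicit H from valence).
  Br: 1 × 79.904 = 79.904
  C: 18 × 12.011 = 216.198
  H: 17 × 1.008 = 17.136
  O: 4 × 15.999 = 63.996
Sum: 1×79.904 + 18×12.011 + 17×1.008 + 4×15.999 = 377.234 → 377.23 g/mol.

377.23 g/mol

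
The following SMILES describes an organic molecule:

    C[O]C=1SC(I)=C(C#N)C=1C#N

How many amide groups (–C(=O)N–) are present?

0

Scan the SMILES for the amide motif — none present.
Groups that are present: 1 ether, 2 nitrile.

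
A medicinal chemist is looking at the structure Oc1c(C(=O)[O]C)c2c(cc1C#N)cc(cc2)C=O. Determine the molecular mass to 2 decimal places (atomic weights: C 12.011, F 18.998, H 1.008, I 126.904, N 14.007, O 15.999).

First, the molecular formula is C14H9NO4 (counting implicit H from valence).
  C: 14 × 12.011 = 168.154
  H: 9 × 1.008 = 9.072
  N: 1 × 14.007 = 14.007
  O: 4 × 15.999 = 63.996
Sum: 14×12.011 + 9×1.008 + 1×14.007 + 4×15.999 = 255.229 → 255.23 g/mol.

255.23 g/mol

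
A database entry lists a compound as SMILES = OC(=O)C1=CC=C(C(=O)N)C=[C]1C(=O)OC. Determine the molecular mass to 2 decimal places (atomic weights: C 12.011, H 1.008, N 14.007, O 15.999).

223.18 g/mol

First, the molecular formula is C10H9NO5 (counting implicit H from valence).
  C: 10 × 12.011 = 120.110
  H: 9 × 1.008 = 9.072
  N: 1 × 14.007 = 14.007
  O: 5 × 15.999 = 79.995
Sum: 10×12.011 + 9×1.008 + 1×14.007 + 5×15.999 = 223.184 → 223.18 g/mol.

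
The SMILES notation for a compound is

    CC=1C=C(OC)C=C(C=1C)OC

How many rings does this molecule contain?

In SMILES, each pair of matching ring-closure digits denotes one ring-closing bond; the number of such bonds equals the number of independent rings.
Ring-closure bonds here: 1.

1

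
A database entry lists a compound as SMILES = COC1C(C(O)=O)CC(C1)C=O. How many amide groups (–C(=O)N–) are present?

Scan the SMILES for the amide motif — none present.
Groups that are present: 1 aldehyde, 1 carboxylic acid, 1 ether.

0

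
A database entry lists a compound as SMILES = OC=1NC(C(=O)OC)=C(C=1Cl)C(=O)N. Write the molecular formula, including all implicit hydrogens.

Walk through each heavy atom and fill implicit hydrogens from standard valence (C 4, N 3, O 2, S 2, halogen 1):
  atom 1: O, bond orders sum to 1 (valence 2) → 1 H
  atom 2: C, bond orders sum to 4 (valence 4) → 0 H
  atom 3: N, bond orders sum to 2 (valence 3) → 1 H
  atom 4: C, bond orders sum to 4 (valence 4) → 0 H
  atom 5: C, bond orders sum to 4 (valence 4) → 0 H
  atom 6: O, bond orders sum to 2 (valence 2) → 0 H
  atom 7: O, bond orders sum to 2 (valence 2) → 0 H
  atom 8: C, bond orders sum to 1 (valence 4) → 3 H
  atom 9: C, bond orders sum to 4 (valence 4) → 0 H
  atom 10: C, bond orders sum to 4 (valence 4) → 0 H
  atom 11: Cl (halogen, monovalent) → 0 H
  atom 12: C, bond orders sum to 4 (valence 4) → 0 H
  atom 13: O, bond orders sum to 2 (valence 2) → 0 H
  atom 14: N, bond orders sum to 1 (valence 3) → 2 H
Totals → C:7, H:7, Cl:1, N:2, O:4.
In Hill order: C7H7ClN2O4.

C7H7ClN2O4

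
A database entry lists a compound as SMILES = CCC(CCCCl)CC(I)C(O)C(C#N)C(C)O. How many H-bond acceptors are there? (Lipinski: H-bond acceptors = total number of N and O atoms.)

3

N atoms: 1; O atoms: 2.
Lipinski HBA = 1 + 2 = 3.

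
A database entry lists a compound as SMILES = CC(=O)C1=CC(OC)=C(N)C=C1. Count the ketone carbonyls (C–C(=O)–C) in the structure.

The ketone motif appears at heavy-atom position 2 in the SMILES.
Other groups present: 1 ether, 1 primary amine.
Ketone count: 1.

1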